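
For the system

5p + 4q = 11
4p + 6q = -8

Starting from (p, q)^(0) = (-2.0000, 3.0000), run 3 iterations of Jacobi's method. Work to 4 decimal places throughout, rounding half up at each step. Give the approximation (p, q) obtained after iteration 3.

(3.1600, -2.8000)

Iteration 1:
  p = (11 - (4)·3.0000) / (5) = -0.2000
  q = (-8 - (4)·-2.0000) / (6) = 0.0000
Iteration 2:
  p = (11 - (4)·0.0000) / (5) = 2.2000
  q = (-8 - (4)·-0.2000) / (6) = -1.2000
Iteration 3:
  p = (11 - (4)·-1.2000) / (5) = 3.1600
  q = (-8 - (4)·2.2000) / (6) = -2.8000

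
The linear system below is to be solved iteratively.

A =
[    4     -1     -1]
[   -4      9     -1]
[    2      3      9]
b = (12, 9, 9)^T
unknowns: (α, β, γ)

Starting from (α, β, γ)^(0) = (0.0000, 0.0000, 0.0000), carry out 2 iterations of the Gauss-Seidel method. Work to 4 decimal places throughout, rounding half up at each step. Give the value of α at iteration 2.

3.4722

Iteration 1:
  α = (12 - (-1)·0.0000 - (-1)·0.0000) / (4) = 3.0000
  β = (9 - (-4)·3.0000 - (-1)·0.0000) / (9) = 2.3333
  γ = (9 - (2)·3.0000 - (3)·2.3333) / (9) = -0.4444
Iteration 2:
  α = (12 - (-1)·2.3333 - (-1)·-0.4444) / (4) = 3.4722
  β = (9 - (-4)·3.4722 - (-1)·-0.4444) / (9) = 2.4938
  γ = (9 - (2)·3.4722 - (3)·2.4938) / (9) = -0.6029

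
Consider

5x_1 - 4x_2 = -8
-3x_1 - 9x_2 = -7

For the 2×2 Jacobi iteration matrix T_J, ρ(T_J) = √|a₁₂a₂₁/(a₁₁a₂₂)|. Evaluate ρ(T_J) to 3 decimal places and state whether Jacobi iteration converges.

a₁₂a₂₁/(a₁₁a₂₂) = (-4)·(-3) / ((5)·(-9)) = -0.266667
ρ = √|-0.266667| = √0.266667 = 0.516
ρ < 1, so Jacobi converges

0.516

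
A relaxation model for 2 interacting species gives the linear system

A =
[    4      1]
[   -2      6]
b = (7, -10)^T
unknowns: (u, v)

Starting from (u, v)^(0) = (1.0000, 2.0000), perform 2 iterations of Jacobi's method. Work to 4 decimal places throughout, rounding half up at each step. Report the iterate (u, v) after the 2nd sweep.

Iteration 1:
  u = (7 - (1)·2.0000) / (4) = 1.2500
  v = (-10 - (-2)·1.0000) / (6) = -1.3333
Iteration 2:
  u = (7 - (1)·-1.3333) / (4) = 2.0833
  v = (-10 - (-2)·1.2500) / (6) = -1.2500

(2.0833, -1.2500)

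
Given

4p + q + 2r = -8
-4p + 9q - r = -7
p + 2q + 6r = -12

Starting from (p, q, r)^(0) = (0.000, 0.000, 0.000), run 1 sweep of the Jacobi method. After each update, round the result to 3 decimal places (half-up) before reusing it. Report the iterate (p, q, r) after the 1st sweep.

Iteration 1:
  p = (-8 - (1)·0.000 - (2)·0.000) / (4) = -2.000
  q = (-7 - (-4)·0.000 - (-1)·0.000) / (9) = -0.778
  r = (-12 - (1)·0.000 - (2)·0.000) / (6) = -2.000

(-2.000, -0.778, -2.000)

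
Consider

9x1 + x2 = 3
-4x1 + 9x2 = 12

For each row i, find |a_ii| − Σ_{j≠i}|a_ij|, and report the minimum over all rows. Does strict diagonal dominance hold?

row 1: |9| − (1) = 8
row 2: |9| − (4) = 5
minimum over rows = 5 → strictly diagonally dominant (convergence guaranteed)

5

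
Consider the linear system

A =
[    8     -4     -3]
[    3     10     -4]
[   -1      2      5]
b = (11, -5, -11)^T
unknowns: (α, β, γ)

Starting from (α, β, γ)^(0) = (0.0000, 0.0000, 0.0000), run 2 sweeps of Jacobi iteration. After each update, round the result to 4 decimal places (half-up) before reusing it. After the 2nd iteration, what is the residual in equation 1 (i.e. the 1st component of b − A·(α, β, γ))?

Iteration 1:
  α = (11 - (-4)·0.0000 - (-3)·0.0000) / (8) = 1.3750
  β = (-5 - (3)·0.0000 - (-4)·0.0000) / (10) = -0.5000
  γ = (-11 - (-1)·0.0000 - (2)·0.0000) / (5) = -2.2000
Iteration 2:
  α = (11 - (-4)·-0.5000 - (-3)·-2.2000) / (8) = 0.3000
  β = (-5 - (3)·1.3750 - (-4)·-2.2000) / (10) = -1.7925
  γ = (-11 - (-1)·1.3750 - (2)·-0.5000) / (5) = -1.7250
Residual b − A·x = (-3.7450, 5.1250, 1.5100)

-3.7450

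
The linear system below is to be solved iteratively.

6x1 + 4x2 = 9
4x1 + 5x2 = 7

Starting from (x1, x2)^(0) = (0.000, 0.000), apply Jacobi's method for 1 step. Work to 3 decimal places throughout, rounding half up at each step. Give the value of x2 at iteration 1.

Iteration 1:
  x1 = (9 - (4)·0.000) / (6) = 1.500
  x2 = (7 - (4)·0.000) / (5) = 1.400

1.400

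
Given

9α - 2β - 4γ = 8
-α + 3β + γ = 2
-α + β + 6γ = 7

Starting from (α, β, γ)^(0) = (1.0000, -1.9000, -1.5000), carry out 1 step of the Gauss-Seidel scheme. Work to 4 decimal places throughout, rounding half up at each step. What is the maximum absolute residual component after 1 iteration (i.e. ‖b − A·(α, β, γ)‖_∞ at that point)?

15.8000

Iteration 1:
  α = (8 - (-2)·-1.9000 - (-4)·-1.5000) / (9) = -0.2000
  β = (2 - (-1)·-0.2000 - (1)·-1.5000) / (3) = 1.1000
  γ = (7 - (-1)·-0.2000 - (1)·1.1000) / (6) = 0.9500
Residual b − A·x = (15.8000, -2.4500, 0.0000); ∞-norm = 15.8000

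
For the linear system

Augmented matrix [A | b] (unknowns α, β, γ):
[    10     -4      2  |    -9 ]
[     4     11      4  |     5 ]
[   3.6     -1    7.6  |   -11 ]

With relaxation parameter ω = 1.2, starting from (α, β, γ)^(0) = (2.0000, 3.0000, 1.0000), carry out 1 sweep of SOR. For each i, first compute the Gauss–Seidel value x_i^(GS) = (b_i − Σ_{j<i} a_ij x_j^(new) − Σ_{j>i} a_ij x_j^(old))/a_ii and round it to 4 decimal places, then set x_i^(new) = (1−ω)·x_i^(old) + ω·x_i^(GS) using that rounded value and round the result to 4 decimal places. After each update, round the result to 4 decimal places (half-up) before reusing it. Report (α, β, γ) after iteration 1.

(-0.2800, -0.3688, -1.8360)

Iteration 1:
  α: GS value = (-9 - (-4)·3.0000 - (2)·1.0000) / (10) = 0.1000;  α ← (1−ω)·2.0000 + ω·0.1000 = -0.2800
  β: GS value = (5 - (4)·-0.2800 - (4)·1.0000) / (11) = 0.1927;  β ← (1−ω)·3.0000 + ω·0.1927 = -0.3688
  γ: GS value = (-11 - (3.6)·-0.2800 - (-1)·-0.3688) / (7.6) = -1.3633;  γ ← (1−ω)·1.0000 + ω·-1.3633 = -1.8360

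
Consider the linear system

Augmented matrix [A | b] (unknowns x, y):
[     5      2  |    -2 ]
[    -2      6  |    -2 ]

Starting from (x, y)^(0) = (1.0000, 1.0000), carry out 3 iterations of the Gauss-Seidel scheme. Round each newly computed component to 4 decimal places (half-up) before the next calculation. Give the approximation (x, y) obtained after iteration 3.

Iteration 1:
  x = (-2 - (2)·1.0000) / (5) = -0.8000
  y = (-2 - (-2)·-0.8000) / (6) = -0.6000
Iteration 2:
  x = (-2 - (2)·-0.6000) / (5) = -0.1600
  y = (-2 - (-2)·-0.1600) / (6) = -0.3867
Iteration 3:
  x = (-2 - (2)·-0.3867) / (5) = -0.2453
  y = (-2 - (-2)·-0.2453) / (6) = -0.4151

(-0.2453, -0.4151)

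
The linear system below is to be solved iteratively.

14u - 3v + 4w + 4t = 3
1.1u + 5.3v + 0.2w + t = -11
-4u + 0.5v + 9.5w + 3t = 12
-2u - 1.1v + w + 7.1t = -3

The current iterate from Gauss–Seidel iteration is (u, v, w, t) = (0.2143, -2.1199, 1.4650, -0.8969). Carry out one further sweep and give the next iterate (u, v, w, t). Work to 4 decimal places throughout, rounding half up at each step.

(-0.4023, -1.8780, 1.4758, -1.0347)

One sweep:
  u = (3 - (-3)·-2.1199 - (4)·1.4650 - (4)·-0.8969) / (14) = -0.4023
  v = (-11 - (1.1)·-0.4023 - (0.2)·1.4650 - (1)·-0.8969) / (5.3) = -1.8780
  w = (12 - (-4)·-0.4023 - (0.5)·-1.8780 - (3)·-0.8969) / (9.5) = 1.4758
  t = (-3 - (-2)·-0.4023 - (-1.1)·-1.8780 - (1)·1.4758) / (7.1) = -1.0347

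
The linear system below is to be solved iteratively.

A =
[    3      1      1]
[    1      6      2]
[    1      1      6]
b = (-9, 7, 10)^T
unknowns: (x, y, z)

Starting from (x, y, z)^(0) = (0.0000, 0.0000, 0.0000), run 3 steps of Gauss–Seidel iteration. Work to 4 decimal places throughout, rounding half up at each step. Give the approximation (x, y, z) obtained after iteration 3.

(-4.1310, 1.1357, 2.1659)

Iteration 1:
  x = (-9 - (1)·0.0000 - (1)·0.0000) / (3) = -3.0000
  y = (7 - (1)·-3.0000 - (2)·0.0000) / (6) = 1.6667
  z = (10 - (1)·-3.0000 - (1)·1.6667) / (6) = 1.8889
Iteration 2:
  x = (-9 - (1)·1.6667 - (1)·1.8889) / (3) = -4.1852
  y = (7 - (1)·-4.1852 - (2)·1.8889) / (6) = 1.2346
  z = (10 - (1)·-4.1852 - (1)·1.2346) / (6) = 2.1584
Iteration 3:
  x = (-9 - (1)·1.2346 - (1)·2.1584) / (3) = -4.1310
  y = (7 - (1)·-4.1310 - (2)·2.1584) / (6) = 1.1357
  z = (10 - (1)·-4.1310 - (1)·1.1357) / (6) = 2.1659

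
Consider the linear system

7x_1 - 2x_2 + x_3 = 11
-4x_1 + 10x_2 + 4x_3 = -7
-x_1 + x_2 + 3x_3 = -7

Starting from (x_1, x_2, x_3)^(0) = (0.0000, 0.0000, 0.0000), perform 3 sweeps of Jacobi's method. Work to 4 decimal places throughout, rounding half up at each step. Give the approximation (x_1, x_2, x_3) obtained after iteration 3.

Iteration 1:
  x_1 = (11 - (-2)·0.0000 - (1)·0.0000) / (7) = 1.5714
  x_2 = (-7 - (-4)·0.0000 - (4)·0.0000) / (10) = -0.7000
  x_3 = (-7 - (-1)·0.0000 - (1)·0.0000) / (3) = -2.3333
Iteration 2:
  x_1 = (11 - (-2)·-0.7000 - (1)·-2.3333) / (7) = 1.7048
  x_2 = (-7 - (-4)·1.5714 - (4)·-2.3333) / (10) = 0.8619
  x_3 = (-7 - (-1)·1.5714 - (1)·-0.7000) / (3) = -1.5762
Iteration 3:
  x_1 = (11 - (-2)·0.8619 - (1)·-1.5762) / (7) = 2.0429
  x_2 = (-7 - (-4)·1.7048 - (4)·-1.5762) / (10) = 0.6124
  x_3 = (-7 - (-1)·1.7048 - (1)·0.8619) / (3) = -2.0524

(2.0429, 0.6124, -2.0524)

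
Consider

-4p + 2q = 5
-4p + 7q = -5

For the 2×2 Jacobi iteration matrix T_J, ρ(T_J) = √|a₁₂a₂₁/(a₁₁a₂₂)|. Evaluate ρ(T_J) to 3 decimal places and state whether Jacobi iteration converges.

0.535

a₁₂a₂₁/(a₁₁a₂₂) = (2)·(-4) / ((-4)·(7)) = 0.285714
ρ = √|0.285714| = √0.285714 = 0.535
ρ < 1, so Jacobi converges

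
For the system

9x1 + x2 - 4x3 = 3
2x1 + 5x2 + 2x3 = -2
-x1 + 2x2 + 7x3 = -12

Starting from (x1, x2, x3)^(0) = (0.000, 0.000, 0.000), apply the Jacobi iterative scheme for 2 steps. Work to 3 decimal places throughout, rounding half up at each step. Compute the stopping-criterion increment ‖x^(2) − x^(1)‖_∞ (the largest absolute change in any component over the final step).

Iteration 1:
  x1 = (3 - (1)·0.000 - (-4)·0.000) / (9) = 0.333
  x2 = (-2 - (2)·0.000 - (2)·0.000) / (5) = -0.400
  x3 = (-12 - (-1)·0.000 - (2)·0.000) / (7) = -1.714
Iteration 2:
  x1 = (3 - (1)·-0.400 - (-4)·-1.714) / (9) = -0.384
  x2 = (-2 - (2)·0.333 - (2)·-1.714) / (5) = 0.152
  x3 = (-12 - (-1)·0.333 - (2)·-0.400) / (7) = -1.552
Change: (-0.717, 0.552, 0.162) → max |·| = 0.717

0.717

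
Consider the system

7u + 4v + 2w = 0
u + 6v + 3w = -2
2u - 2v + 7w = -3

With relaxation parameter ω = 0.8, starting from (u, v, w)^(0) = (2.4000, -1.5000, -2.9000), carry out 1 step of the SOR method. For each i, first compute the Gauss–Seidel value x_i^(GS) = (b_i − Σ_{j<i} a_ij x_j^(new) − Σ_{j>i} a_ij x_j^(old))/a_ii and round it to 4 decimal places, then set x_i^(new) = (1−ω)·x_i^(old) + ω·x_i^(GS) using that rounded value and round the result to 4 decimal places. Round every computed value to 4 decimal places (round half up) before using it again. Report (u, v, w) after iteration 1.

Iteration 1:
  u: GS value = (0 - (4)·-1.5000 - (2)·-2.9000) / (7) = 1.6857;  u ← (1−ω)·2.4000 + ω·1.6857 = 1.8286
  v: GS value = (-2 - (1)·1.8286 - (3)·-2.9000) / (6) = 0.8119;  v ← (1−ω)·-1.5000 + ω·0.8119 = 0.3495
  w: GS value = (-3 - (2)·1.8286 - (-2)·0.3495) / (7) = -0.8512;  w ← (1−ω)·-2.9000 + ω·-0.8512 = -1.2610

(1.8286, 0.3495, -1.2610)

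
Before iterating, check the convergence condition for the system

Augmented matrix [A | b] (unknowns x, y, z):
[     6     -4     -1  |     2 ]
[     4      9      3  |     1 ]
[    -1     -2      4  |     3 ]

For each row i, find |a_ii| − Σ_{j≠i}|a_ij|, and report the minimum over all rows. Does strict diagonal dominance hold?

1

row 1: |6| − (4+1) = 1
row 2: |9| − (4+3) = 2
row 3: |4| − (1+2) = 1
minimum over rows = 1 → strictly diagonally dominant (convergence guaranteed)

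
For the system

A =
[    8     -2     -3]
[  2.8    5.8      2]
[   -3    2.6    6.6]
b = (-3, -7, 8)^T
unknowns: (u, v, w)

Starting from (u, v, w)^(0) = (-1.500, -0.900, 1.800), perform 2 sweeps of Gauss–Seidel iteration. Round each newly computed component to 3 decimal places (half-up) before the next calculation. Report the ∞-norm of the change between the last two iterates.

0.173

Iteration 1:
  u = (-3 - (-2)·-0.900 - (-3)·1.800) / (8) = 0.075
  v = (-7 - (2.8)·0.075 - (2)·1.800) / (5.8) = -1.864
  w = (8 - (-3)·0.075 - (2.6)·-1.864) / (6.6) = 1.981
Iteration 2:
  u = (-3 - (-2)·-1.864 - (-3)·1.981) / (8) = -0.098
  v = (-7 - (2.8)·-0.098 - (2)·1.981) / (5.8) = -1.843
  w = (8 - (-3)·-0.098 - (2.6)·-1.843) / (6.6) = 1.894
Change: (-0.173, 0.021, -0.087) → max |·| = 0.173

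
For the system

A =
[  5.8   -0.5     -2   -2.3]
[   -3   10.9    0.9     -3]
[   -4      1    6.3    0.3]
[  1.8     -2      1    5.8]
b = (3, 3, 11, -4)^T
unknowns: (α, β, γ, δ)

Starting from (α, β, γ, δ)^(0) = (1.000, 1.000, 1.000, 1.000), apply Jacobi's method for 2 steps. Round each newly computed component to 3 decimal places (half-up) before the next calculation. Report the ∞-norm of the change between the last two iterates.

0.505

Iteration 1:
  α = (3 - (-0.5)·1.000 - (-2)·1.000 - (-2.3)·1.000) / (5.8) = 1.345
  β = (3 - (-3)·1.000 - (0.9)·1.000 - (-3)·1.000) / (10.9) = 0.743
  γ = (11 - (-4)·1.000 - (1)·1.000 - (0.3)·1.000) / (6.3) = 2.175
  δ = (-4 - (1.8)·1.000 - (-2)·1.000 - (1)·1.000) / (5.8) = -0.828
Iteration 2:
  α = (3 - (-0.5)·0.743 - (-2)·2.175 - (-2.3)·-0.828) / (5.8) = 1.003
  β = (3 - (-3)·1.345 - (0.9)·2.175 - (-3)·-0.828) / (10.9) = 0.238
  γ = (11 - (-4)·1.345 - (1)·0.743 - (0.3)·-0.828) / (6.3) = 2.521
  δ = (-4 - (1.8)·1.345 - (-2)·0.743 - (1)·2.175) / (5.8) = -1.226
Change: (-0.342, -0.505, 0.346, -0.398) → max |·| = 0.505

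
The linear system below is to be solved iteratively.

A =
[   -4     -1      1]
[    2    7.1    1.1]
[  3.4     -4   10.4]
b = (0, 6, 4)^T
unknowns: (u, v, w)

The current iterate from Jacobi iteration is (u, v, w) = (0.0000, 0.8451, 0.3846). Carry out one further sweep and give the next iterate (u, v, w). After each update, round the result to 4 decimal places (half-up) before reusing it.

(-0.1151, 0.7855, 0.7097)

One sweep:
  u = (0 - (-1)·0.8451 - (1)·0.3846) / (-4) = -0.1151
  v = (6 - (2)·0.0000 - (1.1)·0.3846) / (7.1) = 0.7855
  w = (4 - (3.4)·0.0000 - (-4)·0.8451) / (10.4) = 0.7097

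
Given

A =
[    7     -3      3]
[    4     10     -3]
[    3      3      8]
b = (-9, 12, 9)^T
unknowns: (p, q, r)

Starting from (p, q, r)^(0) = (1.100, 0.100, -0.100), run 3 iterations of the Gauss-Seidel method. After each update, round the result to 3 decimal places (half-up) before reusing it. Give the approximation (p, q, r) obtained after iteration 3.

Iteration 1:
  p = (-9 - (-3)·0.100 - (3)·-0.100) / (7) = -1.200
  q = (12 - (4)·-1.200 - (-3)·-0.100) / (10) = 1.650
  r = (9 - (3)·-1.200 - (3)·1.650) / (8) = 0.956
Iteration 2:
  p = (-9 - (-3)·1.650 - (3)·0.956) / (7) = -0.988
  q = (12 - (4)·-0.988 - (-3)·0.956) / (10) = 1.882
  r = (9 - (3)·-0.988 - (3)·1.882) / (8) = 0.790
Iteration 3:
  p = (-9 - (-3)·1.882 - (3)·0.790) / (7) = -0.818
  q = (12 - (4)·-0.818 - (-3)·0.790) / (10) = 1.764
  r = (9 - (3)·-0.818 - (3)·1.764) / (8) = 0.770

(-0.818, 1.764, 0.770)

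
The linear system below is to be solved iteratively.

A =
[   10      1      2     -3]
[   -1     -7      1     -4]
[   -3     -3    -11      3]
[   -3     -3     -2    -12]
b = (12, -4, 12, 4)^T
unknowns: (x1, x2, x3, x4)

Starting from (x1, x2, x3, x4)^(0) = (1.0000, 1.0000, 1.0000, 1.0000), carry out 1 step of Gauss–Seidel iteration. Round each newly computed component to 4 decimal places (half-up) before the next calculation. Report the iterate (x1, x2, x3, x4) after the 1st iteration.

Iteration 1:
  x1 = (12 - (1)·1.0000 - (2)·1.0000 - (-3)·1.0000) / (10) = 1.2000
  x2 = (-4 - (-1)·1.2000 - (1)·1.0000 - (-4)·1.0000) / (-7) = -0.0286
  x3 = (12 - (-3)·1.2000 - (-3)·-0.0286 - (3)·1.0000) / (-11) = -1.1377
  x4 = (4 - (-3)·1.2000 - (-3)·-0.0286 - (-2)·-1.1377) / (-12) = -0.4366

(1.2000, -0.0286, -1.1377, -0.4366)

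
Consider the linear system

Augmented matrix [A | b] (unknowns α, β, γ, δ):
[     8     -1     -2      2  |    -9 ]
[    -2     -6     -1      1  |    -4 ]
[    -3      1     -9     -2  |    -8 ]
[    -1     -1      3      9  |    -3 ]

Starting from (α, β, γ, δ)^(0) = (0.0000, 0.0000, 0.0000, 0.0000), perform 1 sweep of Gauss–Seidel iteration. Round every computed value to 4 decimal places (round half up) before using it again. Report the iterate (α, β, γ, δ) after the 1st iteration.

(-1.1250, 1.0417, 1.3796, -0.8025)

Iteration 1:
  α = (-9 - (-1)·0.0000 - (-2)·0.0000 - (2)·0.0000) / (8) = -1.1250
  β = (-4 - (-2)·-1.1250 - (-1)·0.0000 - (1)·0.0000) / (-6) = 1.0417
  γ = (-8 - (-3)·-1.1250 - (1)·1.0417 - (-2)·0.0000) / (-9) = 1.3796
  δ = (-3 - (-1)·-1.1250 - (-1)·1.0417 - (3)·1.3796) / (9) = -0.8025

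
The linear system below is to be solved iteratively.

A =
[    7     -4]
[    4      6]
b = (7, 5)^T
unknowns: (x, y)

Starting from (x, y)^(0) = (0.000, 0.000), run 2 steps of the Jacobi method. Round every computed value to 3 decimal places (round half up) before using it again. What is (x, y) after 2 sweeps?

Iteration 1:
  x = (7 - (-4)·0.000) / (7) = 1.000
  y = (5 - (4)·0.000) / (6) = 0.833
Iteration 2:
  x = (7 - (-4)·0.833) / (7) = 1.476
  y = (5 - (4)·1.000) / (6) = 0.167

(1.476, 0.167)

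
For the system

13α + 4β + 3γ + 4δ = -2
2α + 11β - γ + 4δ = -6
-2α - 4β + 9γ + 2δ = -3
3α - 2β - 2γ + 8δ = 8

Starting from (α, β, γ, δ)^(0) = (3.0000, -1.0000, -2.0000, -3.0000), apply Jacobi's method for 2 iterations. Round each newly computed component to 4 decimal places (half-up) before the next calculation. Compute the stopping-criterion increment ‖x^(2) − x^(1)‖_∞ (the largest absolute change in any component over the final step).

Iteration 1:
  α = (-2 - (4)·-1.0000 - (3)·-2.0000 - (4)·-3.0000) / (13) = 1.5385
  β = (-6 - (2)·3.0000 - (-1)·-2.0000 - (4)·-3.0000) / (11) = -0.1818
  γ = (-3 - (-2)·3.0000 - (-4)·-1.0000 - (2)·-3.0000) / (9) = 0.5556
  δ = (8 - (3)·3.0000 - (-2)·-1.0000 - (-2)·-2.0000) / (8) = -0.8750
Iteration 2:
  α = (-2 - (4)·-0.1818 - (3)·0.5556 - (4)·-0.8750) / (13) = 0.0431
  β = (-6 - (2)·1.5385 - (-1)·0.5556 - (4)·-0.8750) / (11) = -0.4565
  γ = (-3 - (-2)·1.5385 - (-4)·-0.1818 - (2)·-0.8750) / (9) = 0.1222
  δ = (8 - (3)·1.5385 - (-2)·-0.1818 - (-2)·0.5556) / (8) = 0.5165
Change: (-1.4954, -0.2747, -0.4334, 1.3915) → max |·| = 1.4954

1.4954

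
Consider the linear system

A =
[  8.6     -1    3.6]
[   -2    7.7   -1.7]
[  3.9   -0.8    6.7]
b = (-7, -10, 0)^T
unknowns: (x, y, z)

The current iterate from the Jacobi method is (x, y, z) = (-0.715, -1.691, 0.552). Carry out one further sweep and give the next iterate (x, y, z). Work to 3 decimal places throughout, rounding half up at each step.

(-1.242, -1.363, 0.214)

One sweep:
  x = (-7 - (-1)·-1.691 - (3.6)·0.552) / (8.6) = -1.242
  y = (-10 - (-2)·-0.715 - (-1.7)·0.552) / (7.7) = -1.363
  z = (0 - (3.9)·-0.715 - (-0.8)·-1.691) / (6.7) = 0.214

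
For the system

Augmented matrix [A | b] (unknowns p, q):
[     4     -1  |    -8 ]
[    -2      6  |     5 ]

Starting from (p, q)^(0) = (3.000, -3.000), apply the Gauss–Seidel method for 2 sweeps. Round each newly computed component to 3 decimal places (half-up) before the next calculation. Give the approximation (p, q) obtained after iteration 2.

(-2.021, 0.160)

Iteration 1:
  p = (-8 - (-1)·-3.000) / (4) = -2.750
  q = (5 - (-2)·-2.750) / (6) = -0.083
Iteration 2:
  p = (-8 - (-1)·-0.083) / (4) = -2.021
  q = (5 - (-2)·-2.021) / (6) = 0.160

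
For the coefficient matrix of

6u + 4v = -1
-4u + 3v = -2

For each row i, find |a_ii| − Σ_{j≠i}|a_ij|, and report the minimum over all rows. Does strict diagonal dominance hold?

row 1: |6| − (4) = 2
row 2: |3| − (4) = -1
minimum over rows = -1 → not strictly diagonally dominant

-1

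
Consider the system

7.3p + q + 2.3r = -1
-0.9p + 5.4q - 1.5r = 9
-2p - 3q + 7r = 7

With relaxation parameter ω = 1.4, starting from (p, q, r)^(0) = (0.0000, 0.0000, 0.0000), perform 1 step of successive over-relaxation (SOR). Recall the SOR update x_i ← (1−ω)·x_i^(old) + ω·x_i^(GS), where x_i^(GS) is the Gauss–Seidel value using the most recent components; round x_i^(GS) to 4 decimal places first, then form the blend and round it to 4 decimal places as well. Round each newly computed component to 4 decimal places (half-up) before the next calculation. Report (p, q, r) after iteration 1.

Iteration 1:
  p: GS value = (-1 - (1)·0.0000 - (2.3)·0.0000) / (7.3) = -0.1370;  p ← (1−ω)·0.0000 + ω·-0.1370 = -0.1918
  q: GS value = (9 - (-0.9)·-0.1918 - (-1.5)·0.0000) / (5.4) = 1.6347;  q ← (1−ω)·0.0000 + ω·1.6347 = 2.2886
  r: GS value = (7 - (-2)·-0.1918 - (-3)·2.2886) / (7) = 1.9260;  r ← (1−ω)·0.0000 + ω·1.9260 = 2.6964

(-0.1918, 2.2886, 2.6964)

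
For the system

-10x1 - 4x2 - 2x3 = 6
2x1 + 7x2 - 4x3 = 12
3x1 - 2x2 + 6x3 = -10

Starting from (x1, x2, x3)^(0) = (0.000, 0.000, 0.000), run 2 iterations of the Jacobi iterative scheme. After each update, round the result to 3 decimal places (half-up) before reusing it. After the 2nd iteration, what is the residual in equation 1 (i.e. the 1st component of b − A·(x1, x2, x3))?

-1.378

Iteration 1:
  x1 = (6 - (-4)·0.000 - (-2)·0.000) / (-10) = -0.600
  x2 = (12 - (2)·0.000 - (-4)·0.000) / (7) = 1.714
  x3 = (-10 - (3)·0.000 - (-2)·0.000) / (6) = -1.667
Iteration 2:
  x1 = (6 - (-4)·1.714 - (-2)·-1.667) / (-10) = -0.952
  x2 = (12 - (2)·-0.600 - (-4)·-1.667) / (7) = 0.933
  x3 = (-10 - (3)·-0.600 - (-2)·1.714) / (6) = -0.795
Residual b − A·x = (-1.378, 4.193, -0.508)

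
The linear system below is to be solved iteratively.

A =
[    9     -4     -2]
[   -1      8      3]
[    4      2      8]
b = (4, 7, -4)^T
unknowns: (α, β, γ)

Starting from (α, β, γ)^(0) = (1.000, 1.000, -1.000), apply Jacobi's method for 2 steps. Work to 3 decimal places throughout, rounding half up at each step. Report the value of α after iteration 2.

Iteration 1:
  α = (4 - (-4)·1.000 - (-2)·-1.000) / (9) = 0.667
  β = (7 - (-1)·1.000 - (3)·-1.000) / (8) = 1.375
  γ = (-4 - (4)·1.000 - (2)·1.000) / (8) = -1.250
Iteration 2:
  α = (4 - (-4)·1.375 - (-2)·-1.250) / (9) = 0.778
  β = (7 - (-1)·0.667 - (3)·-1.250) / (8) = 1.427
  γ = (-4 - (4)·0.667 - (2)·1.375) / (8) = -1.177

0.778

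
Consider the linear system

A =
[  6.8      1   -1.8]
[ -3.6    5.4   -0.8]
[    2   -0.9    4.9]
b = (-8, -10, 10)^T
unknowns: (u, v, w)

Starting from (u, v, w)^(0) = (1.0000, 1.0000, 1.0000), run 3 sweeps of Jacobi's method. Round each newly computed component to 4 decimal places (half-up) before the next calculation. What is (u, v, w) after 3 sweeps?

Iteration 1:
  u = (-8 - (1)·1.0000 - (-1.8)·1.0000) / (6.8) = -1.0588
  v = (-10 - (-3.6)·1.0000 - (-0.8)·1.0000) / (5.4) = -1.0370
  w = (10 - (2)·1.0000 - (-0.9)·1.0000) / (4.9) = 1.8163
Iteration 2:
  u = (-8 - (1)·-1.0370 - (-1.8)·1.8163) / (6.8) = -0.5432
  v = (-10 - (-3.6)·-1.0588 - (-0.8)·1.8163) / (5.4) = -2.2886
  w = (10 - (2)·-1.0588 - (-0.9)·-1.0370) / (4.9) = 2.2825
Iteration 3:
  u = (-8 - (1)·-2.2886 - (-1.8)·2.2825) / (6.8) = -0.2357
  v = (-10 - (-3.6)·-0.5432 - (-0.8)·2.2825) / (5.4) = -1.8758
  w = (10 - (2)·-0.5432 - (-0.9)·-2.2886) / (4.9) = 1.8422

(-0.2357, -1.8758, 1.8422)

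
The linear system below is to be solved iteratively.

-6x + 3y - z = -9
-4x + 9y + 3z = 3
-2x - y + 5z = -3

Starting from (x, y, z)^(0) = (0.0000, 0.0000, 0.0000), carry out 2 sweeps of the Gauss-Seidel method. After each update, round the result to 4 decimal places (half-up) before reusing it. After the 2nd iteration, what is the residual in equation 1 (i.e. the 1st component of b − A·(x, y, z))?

Iteration 1:
  x = (-9 - (3)·0.0000 - (-1)·0.0000) / (-6) = 1.5000
  y = (3 - (-4)·1.5000 - (3)·0.0000) / (9) = 1.0000
  z = (-3 - (-2)·1.5000 - (-1)·1.0000) / (5) = 0.2000
Iteration 2:
  x = (-9 - (3)·1.0000 - (-1)·0.2000) / (-6) = 1.9667
  y = (3 - (-4)·1.9667 - (3)·0.2000) / (9) = 1.1408
  z = (-3 - (-2)·1.9667 - (-1)·1.1408) / (5) = 0.4148
Residual b − A·x = (-0.2074, -0.6448, 0.0002)

-0.2074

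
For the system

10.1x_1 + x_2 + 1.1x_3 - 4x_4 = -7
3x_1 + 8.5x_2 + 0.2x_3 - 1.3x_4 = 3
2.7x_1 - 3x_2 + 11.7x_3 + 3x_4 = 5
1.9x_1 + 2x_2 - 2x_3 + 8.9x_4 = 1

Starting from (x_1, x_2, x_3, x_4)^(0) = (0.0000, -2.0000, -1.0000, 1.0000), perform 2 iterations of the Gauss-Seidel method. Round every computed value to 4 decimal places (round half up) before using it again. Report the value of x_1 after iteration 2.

Iteration 1:
  x_1 = (-7 - (1)·-2.0000 - (1.1)·-1.0000 - (-4)·1.0000) / (10.1) = 0.0099
  x_2 = (3 - (3)·0.0099 - (0.2)·-1.0000 - (-1.3)·1.0000) / (8.5) = 0.5259
  x_3 = (5 - (2.7)·0.0099 - (-3)·0.5259 - (3)·1.0000) / (11.7) = 0.3035
  x_4 = (1 - (1.9)·0.0099 - (2)·0.5259 - (-2)·0.3035) / (8.9) = 0.0603
Iteration 2:
  x_1 = (-7 - (1)·0.5259 - (1.1)·0.3035 - (-4)·0.0603) / (10.1) = -0.7543
  x_2 = (3 - (3)·-0.7543 - (0.2)·0.3035 - (-1.3)·0.0603) / (8.5) = 0.6212
  x_3 = (5 - (2.7)·-0.7543 - (-3)·0.6212 - (3)·0.0603) / (11.7) = 0.7452
  x_4 = (1 - (1.9)·-0.7543 - (2)·0.6212 - (-2)·0.7452) / (8.9) = 0.3013

-0.7543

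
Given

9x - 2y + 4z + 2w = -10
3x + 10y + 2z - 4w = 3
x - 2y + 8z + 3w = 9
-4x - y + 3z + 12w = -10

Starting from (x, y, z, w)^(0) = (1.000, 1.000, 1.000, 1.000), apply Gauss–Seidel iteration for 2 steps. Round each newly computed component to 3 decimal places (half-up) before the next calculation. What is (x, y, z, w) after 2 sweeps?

(-1.075, -0.242, 1.787, -1.659)

Iteration 1:
  x = (-10 - (-2)·1.000 - (4)·1.000 - (2)·1.000) / (9) = -1.556
  y = (3 - (3)·-1.556 - (2)·1.000 - (-4)·1.000) / (10) = 0.967
  z = (9 - (1)·-1.556 - (-2)·0.967 - (3)·1.000) / (8) = 1.186
  w = (-10 - (-4)·-1.556 - (-1)·0.967 - (3)·1.186) / (12) = -1.568
Iteration 2:
  x = (-10 - (-2)·0.967 - (4)·1.186 - (2)·-1.568) / (9) = -1.075
  y = (3 - (3)·-1.075 - (2)·1.186 - (-4)·-1.568) / (10) = -0.242
  z = (9 - (1)·-1.075 - (-2)·-0.242 - (3)·-1.568) / (8) = 1.787
  w = (-10 - (-4)·-1.075 - (-1)·-0.242 - (3)·1.787) / (12) = -1.659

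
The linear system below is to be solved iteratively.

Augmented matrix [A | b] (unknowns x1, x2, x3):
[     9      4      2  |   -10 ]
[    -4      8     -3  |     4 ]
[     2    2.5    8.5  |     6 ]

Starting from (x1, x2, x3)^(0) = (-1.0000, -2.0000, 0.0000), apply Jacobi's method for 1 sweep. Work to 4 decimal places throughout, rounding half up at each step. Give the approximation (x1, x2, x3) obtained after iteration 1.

(-0.2222, 0.0000, 1.5294)

Iteration 1:
  x1 = (-10 - (4)·-2.0000 - (2)·0.0000) / (9) = -0.2222
  x2 = (4 - (-4)·-1.0000 - (-3)·0.0000) / (8) = 0.0000
  x3 = (6 - (2)·-1.0000 - (2.5)·-2.0000) / (8.5) = 1.5294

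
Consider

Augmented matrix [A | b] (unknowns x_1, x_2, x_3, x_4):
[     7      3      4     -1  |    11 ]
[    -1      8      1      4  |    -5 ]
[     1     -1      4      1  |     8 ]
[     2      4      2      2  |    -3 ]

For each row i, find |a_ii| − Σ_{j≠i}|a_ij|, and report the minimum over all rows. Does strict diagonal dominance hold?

-6

row 1: |7| − (3+4+1) = -1
row 2: |8| − (1+1+4) = 2
row 3: |4| − (1+1+1) = 1
row 4: |2| − (2+4+2) = -6
minimum over rows = -6 → not strictly diagonally dominant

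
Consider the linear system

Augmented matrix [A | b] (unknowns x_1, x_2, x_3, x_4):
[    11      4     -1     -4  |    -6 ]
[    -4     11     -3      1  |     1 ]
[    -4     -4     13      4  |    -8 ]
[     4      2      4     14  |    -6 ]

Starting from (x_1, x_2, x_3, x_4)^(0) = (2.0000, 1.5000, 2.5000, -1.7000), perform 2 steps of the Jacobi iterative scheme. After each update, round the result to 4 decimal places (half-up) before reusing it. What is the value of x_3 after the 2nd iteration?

Iteration 1:
  x_1 = (-6 - (4)·1.5000 - (-1)·2.5000 - (-4)·-1.7000) / (11) = -1.4818
  x_2 = (1 - (-4)·2.0000 - (-3)·2.5000 - (1)·-1.7000) / (11) = 1.6545
  x_3 = (-8 - (-4)·2.0000 - (-4)·1.5000 - (4)·-1.7000) / (13) = 0.9846
  x_4 = (-6 - (4)·2.0000 - (2)·1.5000 - (4)·2.5000) / (14) = -1.9286
Iteration 2:
  x_1 = (-6 - (4)·1.6545 - (-1)·0.9846 - (-4)·-1.9286) / (11) = -1.7589
  x_2 = (1 - (-4)·-1.4818 - (-3)·0.9846 - (1)·-1.9286) / (11) = -0.0041
  x_3 = (-8 - (-4)·-1.4818 - (-4)·1.6545 - (4)·-1.9286) / (13) = 0.0312
  x_4 = (-6 - (4)·-1.4818 - (2)·1.6545 - (4)·0.9846) / (14) = -0.5229

0.0312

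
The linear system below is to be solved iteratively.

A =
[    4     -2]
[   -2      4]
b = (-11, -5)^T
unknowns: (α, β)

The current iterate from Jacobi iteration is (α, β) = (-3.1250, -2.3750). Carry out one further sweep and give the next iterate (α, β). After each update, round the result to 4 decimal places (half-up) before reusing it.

(-3.9375, -2.8125)

One sweep:
  α = (-11 - (-2)·-2.3750) / (4) = -3.9375
  β = (-5 - (-2)·-3.1250) / (4) = -2.8125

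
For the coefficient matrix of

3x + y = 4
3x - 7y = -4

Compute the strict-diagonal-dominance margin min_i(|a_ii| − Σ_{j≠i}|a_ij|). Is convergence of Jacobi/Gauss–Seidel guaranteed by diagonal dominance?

2

row 1: |3| − (1) = 2
row 2: |-7| − (3) = 4
minimum over rows = 2 → strictly diagonally dominant (convergence guaranteed)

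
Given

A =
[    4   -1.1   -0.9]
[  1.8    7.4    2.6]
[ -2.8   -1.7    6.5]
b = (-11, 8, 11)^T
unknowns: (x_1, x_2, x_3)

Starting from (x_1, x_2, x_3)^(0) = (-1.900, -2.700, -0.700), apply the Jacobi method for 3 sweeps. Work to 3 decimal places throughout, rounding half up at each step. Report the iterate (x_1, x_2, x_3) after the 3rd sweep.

Iteration 1:
  x_1 = (-11 - (-1.1)·-2.700 - (-0.9)·-0.700) / (4) = -3.650
  x_2 = (8 - (1.8)·-1.900 - (2.6)·-0.700) / (7.4) = 1.789
  x_3 = (11 - (-2.8)·-1.900 - (-1.7)·-2.700) / (6.5) = 0.168
Iteration 2:
  x_1 = (-11 - (-1.1)·1.789 - (-0.9)·0.168) / (4) = -2.220
  x_2 = (8 - (1.8)·-3.650 - (2.6)·0.168) / (7.4) = 1.910
  x_3 = (11 - (-2.8)·-3.650 - (-1.7)·1.789) / (6.5) = 0.588
Iteration 3:
  x_1 = (-11 - (-1.1)·1.910 - (-0.9)·0.588) / (4) = -2.092
  x_2 = (8 - (1.8)·-2.220 - (2.6)·0.588) / (7.4) = 1.414
  x_3 = (11 - (-2.8)·-2.220 - (-1.7)·1.910) / (6.5) = 1.236

(-2.092, 1.414, 1.236)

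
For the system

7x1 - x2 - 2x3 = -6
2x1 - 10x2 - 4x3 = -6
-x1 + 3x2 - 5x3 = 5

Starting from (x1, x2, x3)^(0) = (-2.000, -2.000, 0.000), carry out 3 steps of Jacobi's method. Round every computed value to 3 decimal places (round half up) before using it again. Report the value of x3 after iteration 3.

Iteration 1:
  x1 = (-6 - (-1)·-2.000 - (-2)·0.000) / (7) = -1.143
  x2 = (-6 - (2)·-2.000 - (-4)·0.000) / (-10) = 0.200
  x3 = (5 - (-1)·-2.000 - (3)·-2.000) / (-5) = -1.800
Iteration 2:
  x1 = (-6 - (-1)·0.200 - (-2)·-1.800) / (7) = -1.343
  x2 = (-6 - (2)·-1.143 - (-4)·-1.800) / (-10) = 1.091
  x3 = (5 - (-1)·-1.143 - (3)·0.200) / (-5) = -0.651
Iteration 3:
  x1 = (-6 - (-1)·1.091 - (-2)·-0.651) / (7) = -0.887
  x2 = (-6 - (2)·-1.343 - (-4)·-0.651) / (-10) = 0.592
  x3 = (5 - (-1)·-1.343 - (3)·1.091) / (-5) = -0.077

-0.077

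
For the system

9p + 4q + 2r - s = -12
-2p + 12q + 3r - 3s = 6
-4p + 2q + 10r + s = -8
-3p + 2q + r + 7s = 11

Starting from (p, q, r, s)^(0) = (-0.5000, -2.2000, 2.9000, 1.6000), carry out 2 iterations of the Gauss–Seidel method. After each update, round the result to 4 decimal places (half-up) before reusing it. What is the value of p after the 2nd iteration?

-0.9073

Iteration 1:
  p = (-12 - (4)·-2.2000 - (2)·2.9000 - (-1)·1.6000) / (9) = -0.8222
  q = (6 - (-2)·-0.8222 - (3)·2.9000 - (-3)·1.6000) / (12) = 0.0380
  r = (-8 - (-4)·-0.8222 - (2)·0.0380 - (1)·1.6000) / (10) = -1.2965
  s = (11 - (-3)·-0.8222 - (2)·0.0380 - (1)·-1.2965) / (7) = 1.3934
Iteration 2:
  p = (-12 - (4)·0.0380 - (2)·-1.2965 - (-1)·1.3934) / (9) = -0.9073
  q = (6 - (-2)·-0.9073 - (3)·-1.2965 - (-3)·1.3934) / (12) = 1.0213
  r = (-8 - (-4)·-0.9073 - (2)·1.0213 - (1)·1.3934) / (10) = -1.5065
  s = (11 - (-3)·-0.9073 - (2)·1.0213 - (1)·-1.5065) / (7) = 1.1060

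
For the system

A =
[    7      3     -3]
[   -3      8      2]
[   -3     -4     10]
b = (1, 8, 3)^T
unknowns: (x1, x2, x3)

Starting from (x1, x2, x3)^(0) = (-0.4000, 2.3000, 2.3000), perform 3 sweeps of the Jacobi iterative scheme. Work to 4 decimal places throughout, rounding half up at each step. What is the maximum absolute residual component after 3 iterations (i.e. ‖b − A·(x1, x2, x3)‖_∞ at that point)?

2.0941

Iteration 1:
  x1 = (1 - (3)·2.3000 - (-3)·2.3000) / (7) = 0.1429
  x2 = (8 - (-3)·-0.4000 - (2)·2.3000) / (8) = 0.2750
  x3 = (3 - (-3)·-0.4000 - (-4)·2.3000) / (10) = 1.1000
Iteration 2:
  x1 = (1 - (3)·0.2750 - (-3)·1.1000) / (7) = 0.4964
  x2 = (8 - (-3)·0.1429 - (2)·1.1000) / (8) = 0.7786
  x3 = (3 - (-3)·0.1429 - (-4)·0.2750) / (10) = 0.4529
Iteration 3:
  x1 = (1 - (3)·0.7786 - (-3)·0.4529) / (7) = 0.0033
  x2 = (8 - (-3)·0.4964 - (2)·0.4529) / (8) = 1.0729
  x3 = (3 - (-3)·0.4964 - (-4)·0.7786) / (10) = 0.7604
Residual b − A·x = (0.0394, -2.0941, -0.3025); ∞-norm = 2.0941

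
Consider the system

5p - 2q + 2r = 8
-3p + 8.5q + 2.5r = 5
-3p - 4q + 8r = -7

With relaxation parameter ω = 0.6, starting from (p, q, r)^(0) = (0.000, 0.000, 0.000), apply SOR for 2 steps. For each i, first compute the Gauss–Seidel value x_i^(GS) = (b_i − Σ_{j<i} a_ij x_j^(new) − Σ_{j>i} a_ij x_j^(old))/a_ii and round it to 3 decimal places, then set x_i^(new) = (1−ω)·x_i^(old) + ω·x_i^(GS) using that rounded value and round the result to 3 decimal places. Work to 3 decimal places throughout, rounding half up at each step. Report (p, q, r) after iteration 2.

Iteration 1:
  p: GS value = (8 - (-2)·0.000 - (2)·0.000) / (5) = 1.600;  p ← (1−ω)·0.000 + ω·1.600 = 0.960
  q: GS value = (5 - (-3)·0.960 - (2.5)·0.000) / (8.5) = 0.927;  q ← (1−ω)·0.000 + ω·0.927 = 0.556
  r: GS value = (-7 - (-3)·0.960 - (-4)·0.556) / (8) = -0.237;  r ← (1−ω)·0.000 + ω·-0.237 = -0.142
Iteration 2:
  p: GS value = (8 - (-2)·0.556 - (2)·-0.142) / (5) = 1.879;  p ← (1−ω)·0.960 + ω·1.879 = 1.511
  q: GS value = (5 - (-3)·1.511 - (2.5)·-0.142) / (8.5) = 1.163;  q ← (1−ω)·0.556 + ω·1.163 = 0.920
  r: GS value = (-7 - (-3)·1.511 - (-4)·0.920) / (8) = 0.152;  r ← (1−ω)·-0.142 + ω·0.152 = 0.034

(1.511, 0.920, 0.034)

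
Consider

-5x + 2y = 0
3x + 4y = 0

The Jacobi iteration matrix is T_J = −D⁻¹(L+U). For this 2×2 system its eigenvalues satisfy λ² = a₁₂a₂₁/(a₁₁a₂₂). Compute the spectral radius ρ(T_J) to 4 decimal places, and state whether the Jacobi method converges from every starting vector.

a₁₂a₂₁/(a₁₁a₂₂) = (2)·(3) / ((-5)·(4)) = -0.300000
ρ = √|-0.300000| = √0.300000 = 0.5477
ρ < 1, so Jacobi converges

0.5477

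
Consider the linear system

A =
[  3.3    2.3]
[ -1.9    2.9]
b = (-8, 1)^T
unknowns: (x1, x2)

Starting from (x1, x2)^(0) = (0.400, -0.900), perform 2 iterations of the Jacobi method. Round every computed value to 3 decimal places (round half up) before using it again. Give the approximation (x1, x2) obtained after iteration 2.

(-2.847, -0.833)

Iteration 1:
  x1 = (-8 - (2.3)·-0.900) / (3.3) = -1.797
  x2 = (1 - (-1.9)·0.400) / (2.9) = 0.607
Iteration 2:
  x1 = (-8 - (2.3)·0.607) / (3.3) = -2.847
  x2 = (1 - (-1.9)·-1.797) / (2.9) = -0.833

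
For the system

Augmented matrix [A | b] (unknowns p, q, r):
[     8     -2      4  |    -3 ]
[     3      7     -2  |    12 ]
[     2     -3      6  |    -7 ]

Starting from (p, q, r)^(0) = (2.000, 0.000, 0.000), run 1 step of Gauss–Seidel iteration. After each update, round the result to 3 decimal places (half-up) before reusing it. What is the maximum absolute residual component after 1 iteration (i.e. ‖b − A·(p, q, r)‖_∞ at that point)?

Iteration 1:
  p = (-3 - (-2)·0.000 - (4)·0.000) / (8) = -0.375
  q = (12 - (3)·-0.375 - (-2)·0.000) / (7) = 1.875
  r = (-7 - (2)·-0.375 - (-3)·1.875) / (6) = -0.104
Residual b − A·x = (4.166, -0.208, -0.001); ∞-norm = 4.166

4.166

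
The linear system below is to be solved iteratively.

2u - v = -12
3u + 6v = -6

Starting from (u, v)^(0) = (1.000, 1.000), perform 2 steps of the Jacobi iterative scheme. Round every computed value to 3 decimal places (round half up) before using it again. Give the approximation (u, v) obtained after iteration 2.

(-6.750, 1.750)

Iteration 1:
  u = (-12 - (-1)·1.000) / (2) = -5.500
  v = (-6 - (3)·1.000) / (6) = -1.500
Iteration 2:
  u = (-12 - (-1)·-1.500) / (2) = -6.750
  v = (-6 - (3)·-5.500) / (6) = 1.750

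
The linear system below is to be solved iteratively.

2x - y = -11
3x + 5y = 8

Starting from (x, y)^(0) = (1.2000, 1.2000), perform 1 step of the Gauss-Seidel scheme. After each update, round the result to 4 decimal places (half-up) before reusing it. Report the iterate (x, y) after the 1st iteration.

Iteration 1:
  x = (-11 - (-1)·1.2000) / (2) = -4.9000
  y = (8 - (3)·-4.9000) / (5) = 4.5400

(-4.9000, 4.5400)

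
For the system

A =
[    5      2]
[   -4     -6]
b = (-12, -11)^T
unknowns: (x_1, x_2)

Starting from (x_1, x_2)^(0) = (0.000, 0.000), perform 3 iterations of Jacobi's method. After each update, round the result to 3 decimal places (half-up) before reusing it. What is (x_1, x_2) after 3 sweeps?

Iteration 1:
  x_1 = (-12 - (2)·0.000) / (5) = -2.400
  x_2 = (-11 - (-4)·0.000) / (-6) = 1.833
Iteration 2:
  x_1 = (-12 - (2)·1.833) / (5) = -3.133
  x_2 = (-11 - (-4)·-2.400) / (-6) = 3.433
Iteration 3:
  x_1 = (-12 - (2)·3.433) / (5) = -3.773
  x_2 = (-11 - (-4)·-3.133) / (-6) = 3.922

(-3.773, 3.922)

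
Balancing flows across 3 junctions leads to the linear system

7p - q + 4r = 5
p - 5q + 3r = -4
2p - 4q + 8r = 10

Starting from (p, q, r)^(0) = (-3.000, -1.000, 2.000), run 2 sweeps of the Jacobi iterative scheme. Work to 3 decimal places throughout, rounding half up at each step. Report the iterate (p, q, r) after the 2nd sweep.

Iteration 1:
  p = (5 - (-1)·-1.000 - (4)·2.000) / (7) = -0.571
  q = (-4 - (1)·-3.000 - (3)·2.000) / (-5) = 1.400
  r = (10 - (2)·-3.000 - (-4)·-1.000) / (8) = 1.500
Iteration 2:
  p = (5 - (-1)·1.400 - (4)·1.500) / (7) = 0.057
  q = (-4 - (1)·-0.571 - (3)·1.500) / (-5) = 1.586
  r = (10 - (2)·-0.571 - (-4)·1.400) / (8) = 2.093

(0.057, 1.586, 2.093)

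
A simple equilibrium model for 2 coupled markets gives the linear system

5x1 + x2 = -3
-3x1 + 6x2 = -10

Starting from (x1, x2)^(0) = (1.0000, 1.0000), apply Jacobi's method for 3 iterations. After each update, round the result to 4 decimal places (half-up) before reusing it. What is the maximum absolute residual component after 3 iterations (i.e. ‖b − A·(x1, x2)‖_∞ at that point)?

0.5399

Iteration 1:
  x1 = (-3 - (1)·1.0000) / (5) = -0.8000
  x2 = (-10 - (-3)·1.0000) / (6) = -1.1667
Iteration 2:
  x1 = (-3 - (1)·-1.1667) / (5) = -0.3667
  x2 = (-10 - (-3)·-0.8000) / (6) = -2.0667
Iteration 3:
  x1 = (-3 - (1)·-2.0667) / (5) = -0.1867
  x2 = (-10 - (-3)·-0.3667) / (6) = -1.8500
Residual b − A·x = (-0.2165, 0.5399); ∞-norm = 0.5399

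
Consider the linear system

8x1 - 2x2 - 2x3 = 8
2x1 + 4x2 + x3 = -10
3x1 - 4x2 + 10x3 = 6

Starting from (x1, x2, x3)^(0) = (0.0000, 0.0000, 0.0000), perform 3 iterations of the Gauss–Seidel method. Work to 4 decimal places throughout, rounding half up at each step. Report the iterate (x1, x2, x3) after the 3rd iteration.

(0.3475, -2.5931, -0.5415)

Iteration 1:
  x1 = (8 - (-2)·0.0000 - (-2)·0.0000) / (8) = 1.0000
  x2 = (-10 - (2)·1.0000 - (1)·0.0000) / (4) = -3.0000
  x3 = (6 - (3)·1.0000 - (-4)·-3.0000) / (10) = -0.9000
Iteration 2:
  x1 = (8 - (-2)·-3.0000 - (-2)·-0.9000) / (8) = 0.0250
  x2 = (-10 - (2)·0.0250 - (1)·-0.9000) / (4) = -2.2875
  x3 = (6 - (3)·0.0250 - (-4)·-2.2875) / (10) = -0.3225
Iteration 3:
  x1 = (8 - (-2)·-2.2875 - (-2)·-0.3225) / (8) = 0.3475
  x2 = (-10 - (2)·0.3475 - (1)·-0.3225) / (4) = -2.5931
  x3 = (6 - (3)·0.3475 - (-4)·-2.5931) / (10) = -0.5415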